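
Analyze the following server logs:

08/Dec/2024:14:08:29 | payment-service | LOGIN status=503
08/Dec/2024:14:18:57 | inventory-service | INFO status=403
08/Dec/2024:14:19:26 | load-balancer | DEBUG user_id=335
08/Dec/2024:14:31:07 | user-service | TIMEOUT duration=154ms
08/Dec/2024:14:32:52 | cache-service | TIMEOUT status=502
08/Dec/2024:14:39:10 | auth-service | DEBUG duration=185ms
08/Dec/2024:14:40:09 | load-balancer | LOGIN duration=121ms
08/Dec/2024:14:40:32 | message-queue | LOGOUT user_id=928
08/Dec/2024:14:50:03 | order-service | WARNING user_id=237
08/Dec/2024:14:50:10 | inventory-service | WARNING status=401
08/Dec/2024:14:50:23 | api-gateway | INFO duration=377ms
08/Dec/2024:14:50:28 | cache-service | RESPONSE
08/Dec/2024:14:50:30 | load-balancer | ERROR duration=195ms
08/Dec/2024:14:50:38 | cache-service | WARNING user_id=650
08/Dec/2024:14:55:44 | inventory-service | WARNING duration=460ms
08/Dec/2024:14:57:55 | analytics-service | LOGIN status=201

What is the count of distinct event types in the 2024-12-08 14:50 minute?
4

To count unique event types:

1. Filter events in the minute starting at 2024-12-08 14:50
2. Extract event types from matching entries
3. Count unique types: 4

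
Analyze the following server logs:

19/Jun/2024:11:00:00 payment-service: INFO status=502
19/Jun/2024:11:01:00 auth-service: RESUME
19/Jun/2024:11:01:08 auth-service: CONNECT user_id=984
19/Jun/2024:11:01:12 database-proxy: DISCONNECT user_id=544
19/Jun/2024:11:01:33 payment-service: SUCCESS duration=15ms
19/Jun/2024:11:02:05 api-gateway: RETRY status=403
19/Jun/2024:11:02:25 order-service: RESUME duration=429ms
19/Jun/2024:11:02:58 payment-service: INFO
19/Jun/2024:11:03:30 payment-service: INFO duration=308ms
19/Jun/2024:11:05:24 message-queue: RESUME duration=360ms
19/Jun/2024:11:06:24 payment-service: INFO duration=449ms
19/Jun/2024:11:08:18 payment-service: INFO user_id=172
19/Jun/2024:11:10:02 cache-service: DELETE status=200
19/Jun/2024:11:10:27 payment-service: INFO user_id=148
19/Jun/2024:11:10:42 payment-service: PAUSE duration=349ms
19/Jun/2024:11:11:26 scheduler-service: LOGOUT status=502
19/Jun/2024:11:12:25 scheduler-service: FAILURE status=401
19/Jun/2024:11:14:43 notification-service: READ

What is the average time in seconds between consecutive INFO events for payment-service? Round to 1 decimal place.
125.4

To calculate average interval:

1. Find all INFO events for payment-service in order
2. Calculate time gaps between consecutive events
3. Compute mean of gaps: 627 / 5 = 125.4 seconds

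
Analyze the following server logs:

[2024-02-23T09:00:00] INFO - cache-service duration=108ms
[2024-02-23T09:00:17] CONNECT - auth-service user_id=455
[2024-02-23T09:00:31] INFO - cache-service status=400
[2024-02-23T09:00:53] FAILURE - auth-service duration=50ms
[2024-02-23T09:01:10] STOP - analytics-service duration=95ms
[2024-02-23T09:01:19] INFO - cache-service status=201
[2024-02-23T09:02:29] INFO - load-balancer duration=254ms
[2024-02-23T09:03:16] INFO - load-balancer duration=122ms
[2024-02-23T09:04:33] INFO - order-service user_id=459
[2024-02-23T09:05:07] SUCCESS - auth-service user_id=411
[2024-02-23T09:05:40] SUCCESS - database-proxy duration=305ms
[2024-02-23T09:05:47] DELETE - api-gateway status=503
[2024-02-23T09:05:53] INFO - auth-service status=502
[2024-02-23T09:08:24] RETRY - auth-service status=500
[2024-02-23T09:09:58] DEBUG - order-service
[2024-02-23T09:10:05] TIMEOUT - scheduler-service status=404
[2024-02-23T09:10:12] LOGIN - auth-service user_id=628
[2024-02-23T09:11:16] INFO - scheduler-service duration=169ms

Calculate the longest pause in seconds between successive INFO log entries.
323

To find the longest gap:

1. Extract all INFO events in chronological order
2. Calculate time differences between consecutive events
3. Find the maximum difference
4. Longest gap: 323 seconds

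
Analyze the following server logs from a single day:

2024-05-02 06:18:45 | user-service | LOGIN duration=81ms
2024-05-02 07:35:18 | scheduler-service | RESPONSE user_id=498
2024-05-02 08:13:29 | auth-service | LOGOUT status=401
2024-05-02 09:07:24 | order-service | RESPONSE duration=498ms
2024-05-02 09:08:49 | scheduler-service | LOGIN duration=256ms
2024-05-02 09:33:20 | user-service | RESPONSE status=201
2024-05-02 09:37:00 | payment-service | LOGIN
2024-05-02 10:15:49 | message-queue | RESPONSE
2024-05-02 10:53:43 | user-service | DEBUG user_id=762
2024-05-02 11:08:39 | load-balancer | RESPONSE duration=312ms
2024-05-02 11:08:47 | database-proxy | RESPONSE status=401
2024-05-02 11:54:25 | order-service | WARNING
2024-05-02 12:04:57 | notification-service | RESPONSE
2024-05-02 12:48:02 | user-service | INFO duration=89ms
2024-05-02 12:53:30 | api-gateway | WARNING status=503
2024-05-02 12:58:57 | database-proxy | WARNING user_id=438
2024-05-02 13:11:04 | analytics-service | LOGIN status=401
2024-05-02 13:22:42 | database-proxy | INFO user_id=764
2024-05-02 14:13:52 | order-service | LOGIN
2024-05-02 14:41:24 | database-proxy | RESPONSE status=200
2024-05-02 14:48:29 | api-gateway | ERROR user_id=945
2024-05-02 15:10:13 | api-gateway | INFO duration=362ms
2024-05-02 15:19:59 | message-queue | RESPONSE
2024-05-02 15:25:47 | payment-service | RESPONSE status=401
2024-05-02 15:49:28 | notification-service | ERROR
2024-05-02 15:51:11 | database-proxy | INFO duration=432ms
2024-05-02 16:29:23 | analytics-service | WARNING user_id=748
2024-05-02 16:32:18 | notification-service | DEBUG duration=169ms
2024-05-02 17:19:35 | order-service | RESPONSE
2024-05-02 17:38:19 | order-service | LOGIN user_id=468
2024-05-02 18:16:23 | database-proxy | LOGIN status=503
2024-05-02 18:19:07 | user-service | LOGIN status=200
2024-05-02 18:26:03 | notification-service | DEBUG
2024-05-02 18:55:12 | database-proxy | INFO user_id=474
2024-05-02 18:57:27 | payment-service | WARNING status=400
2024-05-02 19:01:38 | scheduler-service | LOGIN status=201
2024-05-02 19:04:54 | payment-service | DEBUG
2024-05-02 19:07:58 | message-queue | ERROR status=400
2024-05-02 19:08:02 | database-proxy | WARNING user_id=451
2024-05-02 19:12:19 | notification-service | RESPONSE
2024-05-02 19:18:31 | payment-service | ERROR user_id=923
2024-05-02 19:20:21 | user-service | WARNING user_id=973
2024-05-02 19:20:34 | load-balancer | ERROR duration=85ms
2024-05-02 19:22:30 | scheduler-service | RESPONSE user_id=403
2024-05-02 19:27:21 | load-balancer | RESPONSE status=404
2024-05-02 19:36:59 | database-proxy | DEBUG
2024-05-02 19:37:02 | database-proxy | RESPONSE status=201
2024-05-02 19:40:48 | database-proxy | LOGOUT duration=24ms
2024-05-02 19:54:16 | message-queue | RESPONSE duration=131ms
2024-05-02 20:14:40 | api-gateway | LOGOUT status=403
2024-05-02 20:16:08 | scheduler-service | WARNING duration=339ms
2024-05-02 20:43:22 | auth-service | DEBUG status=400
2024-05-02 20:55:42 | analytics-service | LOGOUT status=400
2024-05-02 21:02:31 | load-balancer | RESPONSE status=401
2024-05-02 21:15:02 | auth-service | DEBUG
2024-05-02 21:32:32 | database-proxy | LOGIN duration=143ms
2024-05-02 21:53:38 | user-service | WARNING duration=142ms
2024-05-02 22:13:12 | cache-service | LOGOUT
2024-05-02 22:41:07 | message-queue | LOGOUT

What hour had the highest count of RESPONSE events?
19

To find the peak hour:

1. Group all RESPONSE events by hour
2. Count events in each hour
3. Find hour with maximum count
4. Peak hour: 19 (with 5 events)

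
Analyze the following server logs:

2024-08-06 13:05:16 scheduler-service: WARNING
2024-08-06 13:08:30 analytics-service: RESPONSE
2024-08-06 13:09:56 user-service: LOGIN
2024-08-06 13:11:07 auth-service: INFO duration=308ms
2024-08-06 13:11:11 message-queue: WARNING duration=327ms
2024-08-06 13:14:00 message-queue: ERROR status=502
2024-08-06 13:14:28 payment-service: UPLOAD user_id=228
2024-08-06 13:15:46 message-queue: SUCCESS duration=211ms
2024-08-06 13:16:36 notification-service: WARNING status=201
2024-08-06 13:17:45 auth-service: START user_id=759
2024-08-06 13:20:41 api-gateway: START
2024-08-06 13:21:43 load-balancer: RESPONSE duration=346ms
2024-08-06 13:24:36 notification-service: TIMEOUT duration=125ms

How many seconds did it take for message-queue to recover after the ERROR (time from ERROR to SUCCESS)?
106

To calculate recovery time:

1. Find ERROR event for message-queue: 2024-08-06 13:14:00
2. Find next SUCCESS event for message-queue: 2024-08-06 13:15:46
3. Recovery time: 2024-08-06 13:15:46 - 2024-08-06 13:14:00 = 106 seconds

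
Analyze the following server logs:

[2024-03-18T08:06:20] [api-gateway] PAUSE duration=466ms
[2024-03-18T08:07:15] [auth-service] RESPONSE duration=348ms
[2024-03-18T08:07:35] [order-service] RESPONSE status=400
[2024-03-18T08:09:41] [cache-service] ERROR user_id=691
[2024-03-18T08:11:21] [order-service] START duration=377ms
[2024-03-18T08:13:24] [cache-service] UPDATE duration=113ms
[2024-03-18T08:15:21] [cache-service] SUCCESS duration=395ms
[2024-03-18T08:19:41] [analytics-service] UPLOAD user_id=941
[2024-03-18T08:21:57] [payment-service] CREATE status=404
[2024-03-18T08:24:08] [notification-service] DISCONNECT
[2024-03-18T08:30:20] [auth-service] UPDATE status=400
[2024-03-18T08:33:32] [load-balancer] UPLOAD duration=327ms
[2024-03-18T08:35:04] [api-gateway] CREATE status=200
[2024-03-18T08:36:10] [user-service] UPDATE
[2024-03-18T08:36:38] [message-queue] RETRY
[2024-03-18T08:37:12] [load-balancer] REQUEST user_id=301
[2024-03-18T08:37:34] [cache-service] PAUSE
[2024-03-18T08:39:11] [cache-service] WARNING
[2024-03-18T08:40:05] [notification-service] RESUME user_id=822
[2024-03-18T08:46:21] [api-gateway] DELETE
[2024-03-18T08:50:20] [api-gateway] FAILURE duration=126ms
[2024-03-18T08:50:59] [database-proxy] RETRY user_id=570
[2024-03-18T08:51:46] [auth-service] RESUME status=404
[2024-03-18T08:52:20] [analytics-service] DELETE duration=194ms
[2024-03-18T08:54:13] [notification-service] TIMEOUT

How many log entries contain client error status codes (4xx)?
4

To find matching entries:

1. Pattern to match: client error status codes (4xx)
2. Scan each log entry for the pattern
3. Count matches: 4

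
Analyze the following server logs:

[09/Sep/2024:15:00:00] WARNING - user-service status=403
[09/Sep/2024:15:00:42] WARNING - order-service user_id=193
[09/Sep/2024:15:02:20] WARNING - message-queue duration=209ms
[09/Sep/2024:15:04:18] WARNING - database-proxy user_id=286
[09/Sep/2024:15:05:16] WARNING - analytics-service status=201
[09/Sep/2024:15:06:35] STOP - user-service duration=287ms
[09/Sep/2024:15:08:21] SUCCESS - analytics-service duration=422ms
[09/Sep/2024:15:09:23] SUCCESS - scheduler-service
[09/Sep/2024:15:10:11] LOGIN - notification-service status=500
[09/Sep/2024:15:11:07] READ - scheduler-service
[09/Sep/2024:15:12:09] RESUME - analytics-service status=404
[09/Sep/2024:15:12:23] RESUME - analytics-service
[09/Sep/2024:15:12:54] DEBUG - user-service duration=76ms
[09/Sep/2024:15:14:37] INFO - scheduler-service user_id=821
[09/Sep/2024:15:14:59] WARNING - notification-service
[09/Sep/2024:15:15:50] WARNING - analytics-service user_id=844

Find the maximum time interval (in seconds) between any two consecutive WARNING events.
583

To find the longest gap:

1. Extract all WARNING events in chronological order
2. Calculate time differences between consecutive events
3. Find the maximum difference
4. Longest gap: 583 seconds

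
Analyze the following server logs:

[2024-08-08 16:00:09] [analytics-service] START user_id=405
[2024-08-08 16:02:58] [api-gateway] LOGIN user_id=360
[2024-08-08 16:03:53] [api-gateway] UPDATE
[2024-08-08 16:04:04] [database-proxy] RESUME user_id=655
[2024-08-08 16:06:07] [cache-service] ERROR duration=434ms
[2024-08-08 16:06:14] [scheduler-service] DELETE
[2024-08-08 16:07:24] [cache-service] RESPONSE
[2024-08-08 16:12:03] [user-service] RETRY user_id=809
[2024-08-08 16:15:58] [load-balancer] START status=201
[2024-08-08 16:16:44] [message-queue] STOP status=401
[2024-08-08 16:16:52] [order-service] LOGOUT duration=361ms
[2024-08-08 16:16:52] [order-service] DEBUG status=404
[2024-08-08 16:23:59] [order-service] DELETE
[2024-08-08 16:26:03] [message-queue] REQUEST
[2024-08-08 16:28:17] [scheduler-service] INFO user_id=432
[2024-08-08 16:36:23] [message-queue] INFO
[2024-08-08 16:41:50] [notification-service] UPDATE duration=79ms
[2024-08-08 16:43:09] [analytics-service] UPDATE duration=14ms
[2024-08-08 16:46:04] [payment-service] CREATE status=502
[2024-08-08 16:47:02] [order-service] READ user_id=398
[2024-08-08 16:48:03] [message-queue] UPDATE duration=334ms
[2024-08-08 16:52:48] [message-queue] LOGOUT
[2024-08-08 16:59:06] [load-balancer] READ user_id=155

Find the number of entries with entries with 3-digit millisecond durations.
3

To find matching entries:

1. Pattern to match: entries with 3-digit millisecond durations
2. Scan each log entry for the pattern
3. Count matches: 3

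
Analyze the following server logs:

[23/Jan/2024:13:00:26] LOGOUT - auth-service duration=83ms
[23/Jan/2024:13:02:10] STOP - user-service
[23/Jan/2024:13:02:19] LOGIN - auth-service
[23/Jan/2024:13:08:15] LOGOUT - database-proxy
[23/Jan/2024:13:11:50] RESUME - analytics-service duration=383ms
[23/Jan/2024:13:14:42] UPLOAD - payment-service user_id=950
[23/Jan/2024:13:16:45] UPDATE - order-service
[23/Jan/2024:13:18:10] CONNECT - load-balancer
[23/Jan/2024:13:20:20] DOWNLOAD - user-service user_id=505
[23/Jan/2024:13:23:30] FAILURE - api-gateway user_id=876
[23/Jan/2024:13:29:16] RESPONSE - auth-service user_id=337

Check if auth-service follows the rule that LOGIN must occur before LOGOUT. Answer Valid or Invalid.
Invalid

To validate ordering:

1. Required order: LOGIN → LOGOUT
2. Rule: LOGIN must occur before LOGOUT
3. Check actual order of events for auth-service
4. Result: Invalid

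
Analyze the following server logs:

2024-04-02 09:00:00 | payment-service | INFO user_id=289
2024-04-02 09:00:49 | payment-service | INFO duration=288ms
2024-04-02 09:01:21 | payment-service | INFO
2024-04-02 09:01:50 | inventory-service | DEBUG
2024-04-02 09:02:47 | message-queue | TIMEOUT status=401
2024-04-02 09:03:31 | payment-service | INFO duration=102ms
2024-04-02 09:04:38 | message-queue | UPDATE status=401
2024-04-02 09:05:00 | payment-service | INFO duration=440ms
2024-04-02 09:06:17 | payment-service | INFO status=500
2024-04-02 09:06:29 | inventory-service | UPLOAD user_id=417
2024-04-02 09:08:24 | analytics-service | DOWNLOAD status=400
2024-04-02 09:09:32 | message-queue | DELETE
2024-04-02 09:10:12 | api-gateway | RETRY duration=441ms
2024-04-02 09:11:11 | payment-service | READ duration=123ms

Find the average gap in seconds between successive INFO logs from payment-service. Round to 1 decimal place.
75.4

To calculate average interval:

1. Find all INFO events for payment-service in order
2. Calculate time gaps between consecutive events
3. Compute mean of gaps: 377 / 5 = 75.4 seconds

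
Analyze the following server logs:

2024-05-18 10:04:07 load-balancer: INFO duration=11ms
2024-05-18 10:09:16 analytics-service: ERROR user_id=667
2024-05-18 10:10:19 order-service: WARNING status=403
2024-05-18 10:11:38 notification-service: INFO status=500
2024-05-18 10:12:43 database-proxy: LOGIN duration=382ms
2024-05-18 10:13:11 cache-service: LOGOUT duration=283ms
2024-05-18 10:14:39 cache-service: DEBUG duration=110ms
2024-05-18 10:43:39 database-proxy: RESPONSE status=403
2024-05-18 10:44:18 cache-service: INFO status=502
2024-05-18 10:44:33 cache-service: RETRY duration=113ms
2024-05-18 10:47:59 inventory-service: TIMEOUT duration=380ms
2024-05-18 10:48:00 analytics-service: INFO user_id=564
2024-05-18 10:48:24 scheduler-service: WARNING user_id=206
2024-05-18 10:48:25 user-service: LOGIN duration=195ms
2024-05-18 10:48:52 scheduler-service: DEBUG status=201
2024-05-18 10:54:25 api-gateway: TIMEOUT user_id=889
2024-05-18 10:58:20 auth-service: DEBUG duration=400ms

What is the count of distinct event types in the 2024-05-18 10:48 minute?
4

To count unique event types:

1. Filter events in the minute starting at 2024-05-18 10:48
2. Extract event types from matching entries
3. Count unique types: 4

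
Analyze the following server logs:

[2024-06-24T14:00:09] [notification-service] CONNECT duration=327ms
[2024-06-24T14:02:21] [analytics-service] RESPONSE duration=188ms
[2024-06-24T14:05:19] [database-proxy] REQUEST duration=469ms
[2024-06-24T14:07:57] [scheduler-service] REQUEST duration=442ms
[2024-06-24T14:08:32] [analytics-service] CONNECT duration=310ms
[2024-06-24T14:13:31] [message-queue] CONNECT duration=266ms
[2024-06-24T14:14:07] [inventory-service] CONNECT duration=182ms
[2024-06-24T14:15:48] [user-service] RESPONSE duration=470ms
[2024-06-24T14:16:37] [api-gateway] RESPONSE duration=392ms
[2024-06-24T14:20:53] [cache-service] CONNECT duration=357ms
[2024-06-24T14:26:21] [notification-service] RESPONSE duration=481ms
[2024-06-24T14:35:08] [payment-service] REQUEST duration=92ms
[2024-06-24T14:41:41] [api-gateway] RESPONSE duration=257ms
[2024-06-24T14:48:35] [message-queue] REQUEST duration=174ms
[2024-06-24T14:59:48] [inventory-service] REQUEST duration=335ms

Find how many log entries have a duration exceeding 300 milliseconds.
9

To count timeouts:

1. Threshold: 300ms
2. Extract duration from each log entry
3. Count entries where duration > 300
4. Timeout count: 9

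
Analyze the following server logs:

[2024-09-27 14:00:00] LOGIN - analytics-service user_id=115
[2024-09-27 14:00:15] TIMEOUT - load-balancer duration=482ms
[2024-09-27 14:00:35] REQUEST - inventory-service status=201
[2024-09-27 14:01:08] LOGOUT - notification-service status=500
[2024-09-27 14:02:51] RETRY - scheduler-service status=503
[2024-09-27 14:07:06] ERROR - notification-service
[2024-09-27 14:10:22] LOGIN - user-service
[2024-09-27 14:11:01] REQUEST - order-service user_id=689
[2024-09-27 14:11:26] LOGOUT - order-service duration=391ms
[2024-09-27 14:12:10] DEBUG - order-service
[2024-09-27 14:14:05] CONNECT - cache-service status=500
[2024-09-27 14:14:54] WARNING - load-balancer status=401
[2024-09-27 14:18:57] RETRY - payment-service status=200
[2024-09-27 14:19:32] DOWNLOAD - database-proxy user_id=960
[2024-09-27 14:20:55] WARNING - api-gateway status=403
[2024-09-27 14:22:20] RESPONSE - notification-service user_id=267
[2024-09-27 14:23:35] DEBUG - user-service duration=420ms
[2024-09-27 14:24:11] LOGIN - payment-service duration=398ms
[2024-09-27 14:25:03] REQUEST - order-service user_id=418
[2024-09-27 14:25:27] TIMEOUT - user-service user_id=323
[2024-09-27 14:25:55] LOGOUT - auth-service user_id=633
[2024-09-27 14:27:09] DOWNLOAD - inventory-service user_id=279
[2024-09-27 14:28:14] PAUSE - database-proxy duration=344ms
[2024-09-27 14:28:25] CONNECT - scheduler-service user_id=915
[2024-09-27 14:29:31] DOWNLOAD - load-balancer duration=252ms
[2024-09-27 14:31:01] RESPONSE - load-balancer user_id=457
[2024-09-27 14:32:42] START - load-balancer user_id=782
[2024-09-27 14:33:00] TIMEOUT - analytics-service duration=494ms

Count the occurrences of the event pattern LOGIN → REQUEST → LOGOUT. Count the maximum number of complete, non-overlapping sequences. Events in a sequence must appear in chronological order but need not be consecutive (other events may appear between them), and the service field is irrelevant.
3

To count sequences:

1. Look for pattern: LOGIN → REQUEST → LOGOUT
2. Greedily scan the log in chronological order, matching each sequence element in turn (ignoring service)
3. Each time the full pattern completes, increment the count and restart matching from the next event
4. Complete non-overlapping sequences found: 3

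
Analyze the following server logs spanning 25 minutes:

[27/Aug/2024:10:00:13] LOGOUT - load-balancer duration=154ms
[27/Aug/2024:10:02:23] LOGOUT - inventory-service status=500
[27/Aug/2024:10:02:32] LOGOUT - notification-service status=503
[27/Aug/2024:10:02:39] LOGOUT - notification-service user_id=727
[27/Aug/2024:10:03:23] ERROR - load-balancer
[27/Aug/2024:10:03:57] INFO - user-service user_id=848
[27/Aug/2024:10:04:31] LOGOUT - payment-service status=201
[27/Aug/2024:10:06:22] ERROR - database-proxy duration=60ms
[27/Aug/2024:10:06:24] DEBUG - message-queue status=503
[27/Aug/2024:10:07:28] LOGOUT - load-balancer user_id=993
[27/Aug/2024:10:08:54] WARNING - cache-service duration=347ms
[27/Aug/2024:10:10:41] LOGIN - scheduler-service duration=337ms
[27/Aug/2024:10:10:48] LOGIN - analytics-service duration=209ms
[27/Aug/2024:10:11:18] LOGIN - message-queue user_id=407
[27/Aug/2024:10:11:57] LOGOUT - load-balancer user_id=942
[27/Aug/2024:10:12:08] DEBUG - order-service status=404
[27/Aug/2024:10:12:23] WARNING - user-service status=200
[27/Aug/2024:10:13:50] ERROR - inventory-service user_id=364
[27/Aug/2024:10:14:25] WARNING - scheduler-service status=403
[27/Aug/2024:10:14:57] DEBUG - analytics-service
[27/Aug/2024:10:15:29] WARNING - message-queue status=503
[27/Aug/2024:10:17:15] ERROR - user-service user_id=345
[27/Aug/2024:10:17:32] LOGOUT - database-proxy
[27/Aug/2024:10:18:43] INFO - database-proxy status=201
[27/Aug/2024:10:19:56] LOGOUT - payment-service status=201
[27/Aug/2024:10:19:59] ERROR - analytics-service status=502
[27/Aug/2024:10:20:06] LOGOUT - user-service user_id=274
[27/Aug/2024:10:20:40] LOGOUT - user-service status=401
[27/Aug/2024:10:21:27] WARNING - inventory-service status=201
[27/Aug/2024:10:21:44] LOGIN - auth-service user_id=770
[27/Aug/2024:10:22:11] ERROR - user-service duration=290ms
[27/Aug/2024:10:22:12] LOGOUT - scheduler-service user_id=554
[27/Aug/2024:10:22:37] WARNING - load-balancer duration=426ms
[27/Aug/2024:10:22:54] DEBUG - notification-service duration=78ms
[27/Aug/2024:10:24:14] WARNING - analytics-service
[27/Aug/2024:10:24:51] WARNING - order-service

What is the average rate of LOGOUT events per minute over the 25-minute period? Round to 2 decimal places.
0.48

To calculate the rate:

1. Count total LOGOUT events: 12
2. Total time period: 25 minutes
3. Rate = 12 / 25 = 0.48 events per minute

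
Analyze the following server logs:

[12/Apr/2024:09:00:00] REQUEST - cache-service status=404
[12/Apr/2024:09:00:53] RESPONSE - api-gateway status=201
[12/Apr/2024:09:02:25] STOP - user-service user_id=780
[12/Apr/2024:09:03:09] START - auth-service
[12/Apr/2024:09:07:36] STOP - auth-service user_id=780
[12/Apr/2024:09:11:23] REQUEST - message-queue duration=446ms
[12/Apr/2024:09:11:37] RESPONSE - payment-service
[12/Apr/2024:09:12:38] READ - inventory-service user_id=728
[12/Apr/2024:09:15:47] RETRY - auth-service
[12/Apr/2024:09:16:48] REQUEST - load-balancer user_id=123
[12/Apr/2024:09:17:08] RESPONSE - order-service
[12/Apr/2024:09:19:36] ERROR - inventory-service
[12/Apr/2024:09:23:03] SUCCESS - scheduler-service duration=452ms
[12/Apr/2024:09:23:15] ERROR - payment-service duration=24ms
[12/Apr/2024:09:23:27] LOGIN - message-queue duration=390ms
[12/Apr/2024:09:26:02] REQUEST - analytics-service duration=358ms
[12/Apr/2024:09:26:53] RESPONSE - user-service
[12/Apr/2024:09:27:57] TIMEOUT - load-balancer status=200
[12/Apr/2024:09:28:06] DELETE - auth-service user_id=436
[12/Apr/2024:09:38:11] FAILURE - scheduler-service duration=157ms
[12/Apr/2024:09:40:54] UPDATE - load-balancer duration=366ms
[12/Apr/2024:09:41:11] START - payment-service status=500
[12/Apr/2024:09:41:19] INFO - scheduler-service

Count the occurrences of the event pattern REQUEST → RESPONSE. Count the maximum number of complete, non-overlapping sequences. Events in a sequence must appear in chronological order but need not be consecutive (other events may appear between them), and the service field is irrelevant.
4

To count sequences:

1. Look for pattern: REQUEST → RESPONSE
2. Greedily scan the log in chronological order, matching each sequence element in turn (ignoring service)
3. Each time the full pattern completes, increment the count and restart matching from the next event
4. Complete non-overlapping sequences found: 4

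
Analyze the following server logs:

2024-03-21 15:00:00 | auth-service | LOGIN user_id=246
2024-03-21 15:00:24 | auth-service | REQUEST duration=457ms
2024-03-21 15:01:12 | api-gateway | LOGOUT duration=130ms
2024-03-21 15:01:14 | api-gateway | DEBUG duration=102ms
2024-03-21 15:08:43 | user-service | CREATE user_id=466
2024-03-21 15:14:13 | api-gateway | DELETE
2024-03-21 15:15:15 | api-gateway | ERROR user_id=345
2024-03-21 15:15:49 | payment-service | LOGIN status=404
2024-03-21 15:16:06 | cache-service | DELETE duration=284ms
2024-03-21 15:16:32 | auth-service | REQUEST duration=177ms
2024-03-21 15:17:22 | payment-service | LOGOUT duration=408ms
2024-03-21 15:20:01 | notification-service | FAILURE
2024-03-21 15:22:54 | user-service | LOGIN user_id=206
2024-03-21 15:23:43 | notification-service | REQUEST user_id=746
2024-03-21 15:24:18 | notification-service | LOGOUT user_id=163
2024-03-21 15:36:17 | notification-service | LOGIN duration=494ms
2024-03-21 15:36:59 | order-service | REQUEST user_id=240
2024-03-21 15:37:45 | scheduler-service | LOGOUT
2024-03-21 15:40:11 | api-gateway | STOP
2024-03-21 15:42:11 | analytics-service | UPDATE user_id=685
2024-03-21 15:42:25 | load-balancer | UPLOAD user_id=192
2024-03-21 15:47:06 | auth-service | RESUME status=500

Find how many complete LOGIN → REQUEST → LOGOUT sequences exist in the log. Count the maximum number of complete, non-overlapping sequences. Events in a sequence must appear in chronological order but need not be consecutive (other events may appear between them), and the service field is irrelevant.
4

To count sequences:

1. Look for pattern: LOGIN → REQUEST → LOGOUT
2. Greedily scan the log in chronological order, matching each sequence element in turn (ignoring service)
3. Each time the full pattern completes, increment the count and restart matching from the next event
4. Complete non-overlapping sequences found: 4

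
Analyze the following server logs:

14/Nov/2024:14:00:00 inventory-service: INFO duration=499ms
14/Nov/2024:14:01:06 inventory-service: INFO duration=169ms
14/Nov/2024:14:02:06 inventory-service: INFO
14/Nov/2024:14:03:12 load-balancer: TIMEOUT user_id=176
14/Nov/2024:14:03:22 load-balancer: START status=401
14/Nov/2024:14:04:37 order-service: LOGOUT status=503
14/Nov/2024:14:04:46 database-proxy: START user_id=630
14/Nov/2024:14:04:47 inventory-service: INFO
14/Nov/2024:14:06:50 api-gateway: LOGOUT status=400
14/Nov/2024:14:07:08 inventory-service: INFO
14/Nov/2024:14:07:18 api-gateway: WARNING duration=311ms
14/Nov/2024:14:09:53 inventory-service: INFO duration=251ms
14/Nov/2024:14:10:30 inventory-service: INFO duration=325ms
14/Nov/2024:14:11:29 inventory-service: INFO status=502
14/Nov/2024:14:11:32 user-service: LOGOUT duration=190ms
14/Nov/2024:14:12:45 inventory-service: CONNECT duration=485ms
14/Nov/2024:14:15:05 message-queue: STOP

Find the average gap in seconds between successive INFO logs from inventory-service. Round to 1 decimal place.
98.4

To calculate average interval:

1. Find all INFO events for inventory-service in order
2. Calculate time gaps between consecutive events
3. Compute mean of gaps: 689 / 7 = 98.4 seconds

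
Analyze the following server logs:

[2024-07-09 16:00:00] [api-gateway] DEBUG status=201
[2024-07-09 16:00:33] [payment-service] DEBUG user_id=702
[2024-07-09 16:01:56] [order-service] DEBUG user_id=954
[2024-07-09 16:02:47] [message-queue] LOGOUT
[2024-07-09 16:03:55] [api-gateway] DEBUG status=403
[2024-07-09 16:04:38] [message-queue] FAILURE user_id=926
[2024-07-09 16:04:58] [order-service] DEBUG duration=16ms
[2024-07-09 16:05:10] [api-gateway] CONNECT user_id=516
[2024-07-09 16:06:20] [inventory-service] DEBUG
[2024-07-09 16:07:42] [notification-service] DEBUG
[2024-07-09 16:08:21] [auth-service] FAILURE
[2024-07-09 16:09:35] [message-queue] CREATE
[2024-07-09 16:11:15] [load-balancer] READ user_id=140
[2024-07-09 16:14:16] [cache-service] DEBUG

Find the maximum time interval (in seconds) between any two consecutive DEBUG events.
394

To find the longest gap:

1. Extract all DEBUG events in chronological order
2. Calculate time differences between consecutive events
3. Find the maximum difference
4. Longest gap: 394 seconds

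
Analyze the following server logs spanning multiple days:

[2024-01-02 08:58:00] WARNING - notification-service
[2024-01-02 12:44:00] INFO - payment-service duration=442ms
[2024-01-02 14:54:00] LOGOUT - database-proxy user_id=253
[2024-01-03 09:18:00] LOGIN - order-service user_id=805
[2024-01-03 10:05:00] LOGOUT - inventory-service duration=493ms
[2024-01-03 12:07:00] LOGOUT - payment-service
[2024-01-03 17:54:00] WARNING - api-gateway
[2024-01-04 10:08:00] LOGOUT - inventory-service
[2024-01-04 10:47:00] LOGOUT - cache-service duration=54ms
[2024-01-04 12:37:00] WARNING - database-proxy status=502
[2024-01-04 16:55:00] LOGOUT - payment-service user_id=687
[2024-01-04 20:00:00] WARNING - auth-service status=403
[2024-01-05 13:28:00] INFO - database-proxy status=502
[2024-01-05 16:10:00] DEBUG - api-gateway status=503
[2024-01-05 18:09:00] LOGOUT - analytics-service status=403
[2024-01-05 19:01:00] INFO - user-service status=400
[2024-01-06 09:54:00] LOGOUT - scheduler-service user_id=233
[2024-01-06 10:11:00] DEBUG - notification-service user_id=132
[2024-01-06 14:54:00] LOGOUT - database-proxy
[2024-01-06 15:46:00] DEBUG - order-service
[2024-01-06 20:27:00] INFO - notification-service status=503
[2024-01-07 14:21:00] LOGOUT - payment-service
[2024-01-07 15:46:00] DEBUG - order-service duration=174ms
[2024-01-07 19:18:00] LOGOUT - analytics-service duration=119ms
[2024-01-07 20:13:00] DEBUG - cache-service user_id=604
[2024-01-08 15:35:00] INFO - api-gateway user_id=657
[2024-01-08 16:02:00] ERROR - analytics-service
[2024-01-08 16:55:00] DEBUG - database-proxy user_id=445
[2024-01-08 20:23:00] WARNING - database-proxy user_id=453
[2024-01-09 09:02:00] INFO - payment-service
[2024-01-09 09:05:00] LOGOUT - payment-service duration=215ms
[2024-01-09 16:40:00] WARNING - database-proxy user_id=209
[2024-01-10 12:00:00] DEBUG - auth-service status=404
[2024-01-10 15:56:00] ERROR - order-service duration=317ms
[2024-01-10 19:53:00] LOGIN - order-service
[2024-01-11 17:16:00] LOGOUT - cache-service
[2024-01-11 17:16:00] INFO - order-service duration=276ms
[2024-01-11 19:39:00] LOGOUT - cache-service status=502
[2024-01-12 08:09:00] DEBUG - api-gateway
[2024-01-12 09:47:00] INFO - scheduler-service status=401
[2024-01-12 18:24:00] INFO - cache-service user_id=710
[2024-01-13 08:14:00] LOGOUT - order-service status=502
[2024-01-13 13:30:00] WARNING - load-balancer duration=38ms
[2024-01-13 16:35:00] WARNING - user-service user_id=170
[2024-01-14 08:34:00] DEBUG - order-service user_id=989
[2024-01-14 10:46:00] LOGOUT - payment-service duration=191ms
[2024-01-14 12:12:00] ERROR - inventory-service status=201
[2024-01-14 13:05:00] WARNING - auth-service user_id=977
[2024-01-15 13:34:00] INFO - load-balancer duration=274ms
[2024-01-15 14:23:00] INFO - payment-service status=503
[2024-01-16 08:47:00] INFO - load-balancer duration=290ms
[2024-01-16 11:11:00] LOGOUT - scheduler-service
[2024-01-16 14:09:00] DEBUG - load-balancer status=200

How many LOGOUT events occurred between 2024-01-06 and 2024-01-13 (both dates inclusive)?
8

To filter by date range:

1. Date range: 2024-01-06 through 2024-01-13, both dates inclusive
2. Filter for LOGOUT events whose date falls in this range
3. Count matching events: 8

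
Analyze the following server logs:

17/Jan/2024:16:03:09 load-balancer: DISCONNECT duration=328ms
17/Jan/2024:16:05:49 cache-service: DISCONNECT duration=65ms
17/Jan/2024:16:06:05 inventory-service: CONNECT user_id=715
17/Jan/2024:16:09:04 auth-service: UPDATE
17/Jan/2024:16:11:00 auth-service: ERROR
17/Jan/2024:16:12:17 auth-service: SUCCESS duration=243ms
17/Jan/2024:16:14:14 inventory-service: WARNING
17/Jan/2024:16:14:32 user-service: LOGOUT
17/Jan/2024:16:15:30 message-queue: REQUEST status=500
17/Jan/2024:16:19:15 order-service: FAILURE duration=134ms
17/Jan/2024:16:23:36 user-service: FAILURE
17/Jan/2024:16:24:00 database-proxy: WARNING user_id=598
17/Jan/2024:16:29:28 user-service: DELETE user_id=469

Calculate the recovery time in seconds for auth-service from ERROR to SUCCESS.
77

To calculate recovery time:

1. Find ERROR event for auth-service: 17/Jan/2024:16:11:00
2. Find next SUCCESS event for auth-service: 17/Jan/2024:16:12:17
3. Recovery time: 17/Jan/2024:16:12:17 - 17/Jan/2024:16:11:00 = 77 seconds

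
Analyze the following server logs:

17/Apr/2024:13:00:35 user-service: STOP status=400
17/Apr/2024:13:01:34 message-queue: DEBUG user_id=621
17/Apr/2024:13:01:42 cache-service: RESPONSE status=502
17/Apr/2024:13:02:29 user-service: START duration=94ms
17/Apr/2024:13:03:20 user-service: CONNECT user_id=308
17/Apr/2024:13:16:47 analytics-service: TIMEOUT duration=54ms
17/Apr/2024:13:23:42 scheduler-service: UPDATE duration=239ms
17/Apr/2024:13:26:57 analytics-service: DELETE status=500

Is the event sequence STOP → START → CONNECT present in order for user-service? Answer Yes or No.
Yes

To verify sequence order:

1. Find all events in sequence STOP → START → CONNECT for user-service
2. Extract their timestamps
3. Check if timestamps are in ascending order
4. Result: Yes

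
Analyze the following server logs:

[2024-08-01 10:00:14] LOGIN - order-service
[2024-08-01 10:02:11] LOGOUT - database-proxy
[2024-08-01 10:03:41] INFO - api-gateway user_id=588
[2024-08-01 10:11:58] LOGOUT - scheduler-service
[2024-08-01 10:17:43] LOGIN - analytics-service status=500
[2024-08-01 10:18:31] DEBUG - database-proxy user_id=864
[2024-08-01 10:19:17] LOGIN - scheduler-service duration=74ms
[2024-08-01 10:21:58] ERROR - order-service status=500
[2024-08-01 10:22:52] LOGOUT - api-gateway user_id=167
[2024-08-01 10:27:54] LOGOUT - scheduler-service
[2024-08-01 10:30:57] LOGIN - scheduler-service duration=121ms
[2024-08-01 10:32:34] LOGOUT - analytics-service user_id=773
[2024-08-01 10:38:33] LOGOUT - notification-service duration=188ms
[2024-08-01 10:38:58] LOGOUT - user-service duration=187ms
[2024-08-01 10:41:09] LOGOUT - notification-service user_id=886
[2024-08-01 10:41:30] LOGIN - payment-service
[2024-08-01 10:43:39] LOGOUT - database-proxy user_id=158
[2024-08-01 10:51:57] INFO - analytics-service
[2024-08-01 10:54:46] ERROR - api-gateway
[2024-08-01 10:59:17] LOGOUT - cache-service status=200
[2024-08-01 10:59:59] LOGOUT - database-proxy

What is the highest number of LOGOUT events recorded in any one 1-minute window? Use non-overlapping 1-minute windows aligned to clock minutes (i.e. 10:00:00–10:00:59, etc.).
2

To find the burst window:

1. Divide the log period into non-overlapping 1-minute windows starting at 10:00
2. Count LOGOUT events in each window
3. Find the window with maximum count
4. Maximum events in a window: 2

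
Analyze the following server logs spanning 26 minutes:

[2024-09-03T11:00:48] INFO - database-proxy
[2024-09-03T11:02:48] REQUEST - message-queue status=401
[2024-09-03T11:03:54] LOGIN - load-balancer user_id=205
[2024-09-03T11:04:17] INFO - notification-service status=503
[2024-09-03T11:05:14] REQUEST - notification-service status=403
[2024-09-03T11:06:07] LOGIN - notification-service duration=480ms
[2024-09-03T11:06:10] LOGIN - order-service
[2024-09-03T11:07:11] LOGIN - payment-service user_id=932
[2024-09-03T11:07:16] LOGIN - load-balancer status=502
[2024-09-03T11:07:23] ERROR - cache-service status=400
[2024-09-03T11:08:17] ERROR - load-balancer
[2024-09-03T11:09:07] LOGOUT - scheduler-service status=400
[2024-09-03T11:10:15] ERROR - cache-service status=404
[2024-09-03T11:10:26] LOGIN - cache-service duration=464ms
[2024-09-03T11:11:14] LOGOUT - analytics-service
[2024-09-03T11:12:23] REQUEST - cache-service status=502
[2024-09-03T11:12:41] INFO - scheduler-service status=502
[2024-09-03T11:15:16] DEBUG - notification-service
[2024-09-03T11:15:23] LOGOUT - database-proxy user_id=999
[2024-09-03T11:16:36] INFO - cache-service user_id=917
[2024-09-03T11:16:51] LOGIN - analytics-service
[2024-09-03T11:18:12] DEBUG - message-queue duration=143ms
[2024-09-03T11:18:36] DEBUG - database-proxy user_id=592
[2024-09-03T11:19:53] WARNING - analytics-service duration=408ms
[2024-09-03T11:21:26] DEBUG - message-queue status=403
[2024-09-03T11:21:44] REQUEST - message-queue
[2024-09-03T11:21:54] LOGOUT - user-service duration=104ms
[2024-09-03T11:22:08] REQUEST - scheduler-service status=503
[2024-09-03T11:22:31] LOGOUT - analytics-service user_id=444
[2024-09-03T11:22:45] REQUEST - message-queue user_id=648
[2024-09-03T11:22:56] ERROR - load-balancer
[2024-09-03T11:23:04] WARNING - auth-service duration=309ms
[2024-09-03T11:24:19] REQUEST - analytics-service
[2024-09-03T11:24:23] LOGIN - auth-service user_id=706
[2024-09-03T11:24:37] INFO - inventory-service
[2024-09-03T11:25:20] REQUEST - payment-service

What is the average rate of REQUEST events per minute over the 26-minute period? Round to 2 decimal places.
0.31

To calculate the rate:

1. Count total REQUEST events: 8
2. Total time period: 26 minutes
3. Rate = 8 / 26 = 0.31 events per minute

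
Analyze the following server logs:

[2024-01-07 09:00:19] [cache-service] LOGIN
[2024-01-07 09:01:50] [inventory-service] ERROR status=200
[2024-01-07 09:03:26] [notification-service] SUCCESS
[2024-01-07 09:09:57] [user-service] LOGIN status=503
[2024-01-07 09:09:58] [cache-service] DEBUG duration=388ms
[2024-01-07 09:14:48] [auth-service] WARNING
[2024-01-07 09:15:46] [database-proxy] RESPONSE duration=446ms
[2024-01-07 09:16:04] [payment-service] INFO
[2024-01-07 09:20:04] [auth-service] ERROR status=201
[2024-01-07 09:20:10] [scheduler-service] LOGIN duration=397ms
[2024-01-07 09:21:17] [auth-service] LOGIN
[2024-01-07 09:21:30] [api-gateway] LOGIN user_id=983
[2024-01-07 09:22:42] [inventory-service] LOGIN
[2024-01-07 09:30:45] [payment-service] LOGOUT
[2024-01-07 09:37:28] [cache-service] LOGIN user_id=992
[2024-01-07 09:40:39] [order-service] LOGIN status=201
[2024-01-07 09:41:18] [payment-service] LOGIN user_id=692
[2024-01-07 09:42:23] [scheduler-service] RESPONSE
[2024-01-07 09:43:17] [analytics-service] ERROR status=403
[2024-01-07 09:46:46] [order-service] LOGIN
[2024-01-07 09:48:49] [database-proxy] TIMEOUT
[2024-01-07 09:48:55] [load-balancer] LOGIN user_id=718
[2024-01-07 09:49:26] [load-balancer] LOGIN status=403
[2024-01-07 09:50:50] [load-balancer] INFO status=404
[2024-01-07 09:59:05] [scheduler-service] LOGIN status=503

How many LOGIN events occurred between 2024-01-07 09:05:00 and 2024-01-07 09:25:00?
5

To count events in the time window:

1. Window boundaries: 2024-01-07 09:05:00 to 2024-01-07 09:25:00
2. Filter for LOGIN events within this window
3. Count matching events: 5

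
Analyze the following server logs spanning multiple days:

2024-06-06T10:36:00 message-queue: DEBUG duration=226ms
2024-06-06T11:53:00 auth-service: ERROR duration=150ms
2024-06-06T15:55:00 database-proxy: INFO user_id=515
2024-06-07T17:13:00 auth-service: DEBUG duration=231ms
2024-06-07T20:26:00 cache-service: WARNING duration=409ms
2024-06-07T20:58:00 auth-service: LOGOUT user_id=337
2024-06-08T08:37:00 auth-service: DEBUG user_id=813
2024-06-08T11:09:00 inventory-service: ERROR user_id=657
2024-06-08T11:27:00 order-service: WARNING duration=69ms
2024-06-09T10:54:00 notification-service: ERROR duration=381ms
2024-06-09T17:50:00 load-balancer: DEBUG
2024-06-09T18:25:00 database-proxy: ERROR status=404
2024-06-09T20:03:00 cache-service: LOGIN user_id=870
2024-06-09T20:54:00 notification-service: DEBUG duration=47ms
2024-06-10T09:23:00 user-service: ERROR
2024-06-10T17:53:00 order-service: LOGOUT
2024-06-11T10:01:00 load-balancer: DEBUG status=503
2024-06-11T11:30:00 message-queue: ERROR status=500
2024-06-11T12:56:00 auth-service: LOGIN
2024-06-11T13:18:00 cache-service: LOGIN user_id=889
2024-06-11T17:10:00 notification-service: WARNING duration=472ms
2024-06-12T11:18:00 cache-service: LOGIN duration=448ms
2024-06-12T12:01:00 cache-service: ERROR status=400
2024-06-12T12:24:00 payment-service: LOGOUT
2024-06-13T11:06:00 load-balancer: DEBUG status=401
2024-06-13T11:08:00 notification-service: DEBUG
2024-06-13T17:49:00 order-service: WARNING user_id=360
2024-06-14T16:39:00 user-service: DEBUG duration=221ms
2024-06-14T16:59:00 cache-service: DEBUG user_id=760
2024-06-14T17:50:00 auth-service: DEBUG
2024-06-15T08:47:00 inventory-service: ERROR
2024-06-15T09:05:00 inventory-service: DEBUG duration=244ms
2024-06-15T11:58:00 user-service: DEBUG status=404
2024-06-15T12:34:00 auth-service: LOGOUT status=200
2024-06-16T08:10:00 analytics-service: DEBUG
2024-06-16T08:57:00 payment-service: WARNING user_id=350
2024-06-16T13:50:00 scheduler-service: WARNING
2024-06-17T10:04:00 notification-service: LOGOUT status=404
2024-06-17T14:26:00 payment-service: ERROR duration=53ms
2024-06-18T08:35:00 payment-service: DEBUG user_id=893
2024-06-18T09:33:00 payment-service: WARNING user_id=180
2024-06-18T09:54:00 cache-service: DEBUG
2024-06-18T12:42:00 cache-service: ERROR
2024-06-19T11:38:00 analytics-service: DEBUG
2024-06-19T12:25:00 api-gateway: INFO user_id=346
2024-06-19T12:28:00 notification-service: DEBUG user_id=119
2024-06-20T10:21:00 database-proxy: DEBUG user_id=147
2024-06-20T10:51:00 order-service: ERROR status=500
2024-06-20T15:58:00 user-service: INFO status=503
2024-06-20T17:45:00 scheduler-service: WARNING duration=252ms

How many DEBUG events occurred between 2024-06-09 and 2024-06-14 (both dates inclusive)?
8

To filter by date range:

1. Date range: 2024-06-09 through 2024-06-14, both dates inclusive
2. Filter for DEBUG events whose date falls in this range
3. Count matching events: 8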